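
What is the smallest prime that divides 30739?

30739 is odd.
Digit sum 22, not divisible by 3.
Ends in 9: not divisible by 5.
7: 30739 = 7·4391 + 2
11: 30739 = 11·2794 + 5
13: 30739 = 13·2364 + 7
17: 30739 = 17·1808 + 3
19: 30739 = 19·1617 + 16
23: 30739 = 23·1336 + 11
29: 30739 = 29·1059 + 28
31: 30739 = 31·991 + 18
37: 30739 = 37·830 + 29
41: 30739 = 41·749 + 30
43: 30739 = 43·714 + 37
47: 30739 = 47·654 + 1
53: 30739 = 53·579 + 52
59: 30739 = 59·521

59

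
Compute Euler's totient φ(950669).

917056

Factor: 950669 = 47 · 113 · 179.
φ(950669) = (47−1) · (113−1) · (179−1) = 46 · 112 · 178 = 917056.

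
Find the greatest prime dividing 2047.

2047 = 23 · 89
89 is prime.
So 2047 = 23 · 89; the largest prime factor is 89.

89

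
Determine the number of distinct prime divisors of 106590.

106590 = 2 · 53295
53295 = 3 · 17765
17765 = 5 · 3553
3553 = 11 · 323
323 = 17 · 19
106590 = 2 · 3 · 5 · 11 · 17 · 19, which has 6 distinct prime factors.

6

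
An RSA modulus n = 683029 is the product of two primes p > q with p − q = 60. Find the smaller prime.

Since p = q + 60, we have 683029 = q(q + 60), so q² + 60q − 683029 = 0.
Discriminant: 60² + 4·683029 = 3600 + 2732116 = 2735716; √2735716 = 1654.
q = (−60 + 1654)/2 = 797, and p = q + 60 = 857.
Check: 797 · 857 = 683029.

797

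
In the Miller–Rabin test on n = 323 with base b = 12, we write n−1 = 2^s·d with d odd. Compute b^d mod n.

323 − 1 = 322 = 2^1 · 161, so d = 161.
12^1 ≡ 12 (mod 323)
12^2 ≡ 12^2 = 144 ≡ 144 (mod 323)
12^4 ≡ 144^2 = 20736 ≡ 64 (mod 323)
12^8 ≡ 64^2 = 4096 ≡ 220 (mod 323)
12^16 ≡ 220^2 = 48400 ≡ 273 (mod 323)
12^32 ≡ 273^2 = 74529 ≡ 239 (mod 323)
12^64 ≡ 239^2 = 57121 ≡ 273 (mod 323)
12^128 ≡ 273^2 = 74529 ≡ 239 (mod 323)
161 = 128 + 32 + 1 in binary powers of 2.
So 12^161 ≡ 239 · 239 · 12 ≡ 46 (mod 323).
Squaring chain: 46; never reaches −1, so base 12 is a Miller–Rabin witness that 323 is composite.

46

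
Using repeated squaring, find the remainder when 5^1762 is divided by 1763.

1665

5^1 ≡ 5 (mod 1763)
5^2 ≡ 5^2 = 25 ≡ 25 (mod 1763)
5^4 ≡ 25^2 = 625 ≡ 625 (mod 1763)
5^8 ≡ 625^2 = 390625 ≡ 1002 (mod 1763)
5^16 ≡ 1002^2 = 1004004 ≡ 857 (mod 1763)
5^32 ≡ 857^2 = 734449 ≡ 1041 (mod 1763)
5^64 ≡ 1041^2 = 1083681 ≡ 1199 (mod 1763)
5^128 ≡ 1199^2 = 1437601 ≡ 756 (mod 1763)
5^256 ≡ 756^2 = 571536 ≡ 324 (mod 1763)
5^512 ≡ 324^2 = 104976 ≡ 959 (mod 1763)
5^1024 ≡ 959^2 = 919681 ≡ 1158 (mod 1763)
1762 = 1024 + 512 + 128 + 64 + 32 + 2 in binary powers of 2.
So 5^1762 ≡ 1158 · 959 · 756 · 1199 · 1041 · 25 ≡ 1665 (mod 1763).
Since 1665 ≠ 1, base 5 is a Fermat witness: 1763 is composite.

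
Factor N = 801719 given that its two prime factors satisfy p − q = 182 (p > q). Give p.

Since p = q + 182, we have 801719 = q(q + 182), so q² + 182q − 801719 = 0.
Discriminant: 182² + 4·801719 = 33124 + 3206876 = 3240000; √3240000 = 1800.
q = (−182 + 1800)/2 = 809, and p = q + 182 = 991.
Check: 809 · 991 = 801719.

991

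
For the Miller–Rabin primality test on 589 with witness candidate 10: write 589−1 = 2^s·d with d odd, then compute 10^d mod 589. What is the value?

589 − 1 = 588 = 2^2 · 147, so d = 147.
10^1 ≡ 10 (mod 589)
10^2 ≡ 10^2 = 100 ≡ 100 (mod 589)
10^4 ≡ 100^2 = 10000 ≡ 576 (mod 589)
10^8 ≡ 576^2 = 331776 ≡ 169 (mod 589)
10^16 ≡ 169^2 = 28561 ≡ 289 (mod 589)
10^32 ≡ 289^2 = 83521 ≡ 472 (mod 589)
10^64 ≡ 472^2 = 222784 ≡ 142 (mod 589)
10^128 ≡ 142^2 = 20164 ≡ 138 (mod 589)
147 = 128 + 16 + 2 + 1 in binary powers of 2.
So 10^147 ≡ 138 · 289 · 100 · 10 ≡ 221 (mod 589).
Squaring chain: 221 → 543; never reaches −1, so base 10 is a Miller–Rabin witness that 589 is composite.

221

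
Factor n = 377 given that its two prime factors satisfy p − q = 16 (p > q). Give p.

Since p = q + 16, we have 377 = q(q + 16), so q² + 16q − 377 = 0.
Discriminant: 16² + 4·377 = 256 + 1508 = 1764; √1764 = 42.
q = (−16 + 42)/2 = 13, and p = q + 16 = 29.
Check: 13 · 29 = 377.

29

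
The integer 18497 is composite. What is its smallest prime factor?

18497 is odd.
Digit sum 29, not divisible by 3.
Ends in 7: not divisible by 5.
7: 18497 = 7·2642 + 3
11: 18497 = 11·1681 + 6
13: 18497 = 13·1422 + 11
17: 18497 = 17·1088 + 1
19: 18497 = 19·973 + 10
23: 18497 = 23·804 + 5
29: 18497 = 29·637 + 24
31: 18497 = 31·596 + 21
37: 18497 = 37·499 + 34
41: 18497 = 41·451 + 6
43: 18497 = 43·430 + 7
47: 18497 = 47·393 + 26
53: 18497 = 53·349

53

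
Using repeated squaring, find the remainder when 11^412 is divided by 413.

263

11^1 ≡ 11 (mod 413)
11^2 ≡ 11^2 = 121 ≡ 121 (mod 413)
11^4 ≡ 121^2 = 14641 ≡ 186 (mod 413)
11^8 ≡ 186^2 = 34596 ≡ 317 (mod 413)
11^16 ≡ 317^2 = 100489 ≡ 130 (mod 413)
11^32 ≡ 130^2 = 16900 ≡ 380 (mod 413)
11^64 ≡ 380^2 = 144400 ≡ 263 (mod 413)
11^128 ≡ 263^2 = 69169 ≡ 198 (mod 413)
11^256 ≡ 198^2 = 39204 ≡ 382 (mod 413)
412 = 256 + 128 + 16 + 8 + 4 in binary powers of 2.
So 11^412 ≡ 382 · 198 · 130 · 317 · 186 ≡ 263 (mod 413).
Since 263 ≠ 1, base 11 is a Fermat witness: 413 is composite.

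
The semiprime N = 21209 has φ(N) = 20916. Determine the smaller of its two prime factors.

φ(n) = (p−1)(q−1) = n − (p+q) + 1, so p + q = 21209 − 20916 + 1 = 294.
p and q are the roots of t² − 294t + 21209 = 0.
Discriminant: 294² − 4·21209 = 86436 − 84836 = 1600; √1600 = 40.
q = (294 − 40)/2 = 127, p = (294 + 40)/2 = 167.
Check: 127 · 167 = 21209.

127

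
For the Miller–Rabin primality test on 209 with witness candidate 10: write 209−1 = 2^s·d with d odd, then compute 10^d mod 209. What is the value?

209 − 1 = 208 = 2^4 · 13, so d = 13.
10^1 ≡ 10 (mod 209)
10^2 ≡ 10^2 = 100 ≡ 100 (mod 209)
10^4 ≡ 100^2 = 10000 ≡ 177 (mod 209)
10^8 ≡ 177^2 = 31329 ≡ 188 (mod 209)
13 = 8 + 4 + 1 in binary powers of 2.
So 10^13 ≡ 188 · 177 · 10 ≡ 32 (mod 209).
Squaring chain: 32 → 188 → 23 → 111; never reaches −1, so base 10 is a Miller–Rabin witness that 209 is composite.

32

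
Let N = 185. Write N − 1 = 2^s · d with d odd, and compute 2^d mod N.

185 − 1 = 184 = 2^3 · 23, so d = 23.
2^1 ≡ 2 (mod 185)
2^2 ≡ 2^2 = 4 ≡ 4 (mod 185)
2^4 ≡ 4^2 = 16 ≡ 16 (mod 185)
2^8 ≡ 16^2 = 256 ≡ 71 (mod 185)
2^16 ≡ 71^2 = 5041 ≡ 46 (mod 185)
23 = 16 + 4 + 2 + 1 in binary powers of 2.
So 2^23 ≡ 46 · 16 · 4 · 2 ≡ 153 (mod 185).
Squaring chain: 153 → 99 → 181; never reaches −1, so base 2 is a Miller–Rabin witness that 185 is composite.

153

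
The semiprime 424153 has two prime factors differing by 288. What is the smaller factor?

523

Since p = q + 288, we have 424153 = q(q + 288), so q² + 288q − 424153 = 0.
Discriminant: 288² + 4·424153 = 82944 + 1696612 = 1779556; √1779556 = 1334.
q = (−288 + 1334)/2 = 523, and p = q + 288 = 811.
Check: 523 · 811 = 424153.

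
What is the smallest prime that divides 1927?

1927 is odd.
Digit sum 19, not divisible by 3.
Ends in 7: not divisible by 5.
7: 1927 = 7·275 + 2
11: 1927 = 11·175 + 2
13: 1927 = 13·148 + 3
17: 1927 = 17·113 + 6
19: 1927 = 19·101 + 8
23: 1927 = 23·83 + 18
29: 1927 = 29·66 + 13
31: 1927 = 31·62 + 5
37: 1927 = 37·52 + 3
41: 1927 = 41·47

41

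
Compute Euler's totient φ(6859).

Factor: 6859 = 19^3.
φ(6859) = 19^2·(19−1) = 6498.

6498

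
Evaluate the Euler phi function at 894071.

Factor: 894071 = 31 · 151 · 191.
φ(894071) = (31−1) · (151−1) · (191−1) = 30 · 150 · 190 = 855000.

855000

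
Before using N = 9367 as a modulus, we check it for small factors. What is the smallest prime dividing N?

17

9367 is odd.
Digit sum 25, not divisible by 3.
Ends in 7: not divisible by 5.
7: 9367 = 7·1338 + 1
11: 9367 = 11·851 + 6
13: 9367 = 13·720 + 7
17: 9367 = 17·551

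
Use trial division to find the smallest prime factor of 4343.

4343 is odd.
Digit sum 14, not divisible by 3.
Ends in 3: not divisible by 5.
7: 4343 = 7·620 + 3
11: 4343 = 11·394 + 9
13: 4343 = 13·334 + 1
17: 4343 = 17·255 + 8
19: 4343 = 19·228 + 11
23: 4343 = 23·188 + 19
29: 4343 = 29·149 + 22
31: 4343 = 31·140 + 3
37: 4343 = 37·117 + 14
41: 4343 = 41·105 + 38
43: 4343 = 43·101

43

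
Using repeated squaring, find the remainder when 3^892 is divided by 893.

852

3^1 ≡ 3 (mod 893)
3^2 ≡ 3^2 = 9 ≡ 9 (mod 893)
3^4 ≡ 9^2 = 81 ≡ 81 (mod 893)
3^8 ≡ 81^2 = 6561 ≡ 310 (mod 893)
3^16 ≡ 310^2 = 96100 ≡ 549 (mod 893)
3^32 ≡ 549^2 = 301401 ≡ 460 (mod 893)
3^64 ≡ 460^2 = 211600 ≡ 852 (mod 893)
3^128 ≡ 852^2 = 725904 ≡ 788 (mod 893)
3^256 ≡ 788^2 = 620944 ≡ 309 (mod 893)
3^512 ≡ 309^2 = 95481 ≡ 823 (mod 893)
892 = 512 + 256 + 64 + 32 + 16 + 8 + 4 in binary powers of 2.
So 3^892 ≡ 823 · 309 · 852 · 460 · 549 · 310 · 81 ≡ 852 (mod 893).
Since 852 ≠ 1, base 3 is a Fermat witness: 893 is composite.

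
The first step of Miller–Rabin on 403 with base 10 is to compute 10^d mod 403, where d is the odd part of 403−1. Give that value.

403 − 1 = 402 = 2^1 · 201, so d = 201.
10^1 ≡ 10 (mod 403)
10^2 ≡ 10^2 = 100 ≡ 100 (mod 403)
10^4 ≡ 100^2 = 10000 ≡ 328 (mod 403)
10^8 ≡ 328^2 = 107584 ≡ 386 (mod 403)
10^16 ≡ 386^2 = 148996 ≡ 289 (mod 403)
10^32 ≡ 289^2 = 83521 ≡ 100 (mod 403)
10^64 ≡ 100^2 = 10000 ≡ 328 (mod 403)
10^128 ≡ 328^2 = 107584 ≡ 386 (mod 403)
201 = 128 + 64 + 8 + 1 in binary powers of 2.
So 10^201 ≡ 386 · 328 · 386 · 10 ≡ 64 (mod 403).
Squaring chain: 64; never reaches −1, so base 10 is a Miller–Rabin witness that 403 is composite.

64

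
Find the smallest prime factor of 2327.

13

2327 is odd.
Digit sum 14, not divisible by 3.
Ends in 7: not divisible by 5.
7: 2327 = 7·332 + 3
11: 2327 = 11·211 + 6
13: 2327 = 13·179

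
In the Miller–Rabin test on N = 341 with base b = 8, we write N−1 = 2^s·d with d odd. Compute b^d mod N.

32

341 − 1 = 340 = 2^2 · 85, so d = 85.
8^1 ≡ 8 (mod 341)
8^2 ≡ 8^2 = 64 ≡ 64 (mod 341)
8^4 ≡ 64^2 = 4096 ≡ 4 (mod 341)
8^8 ≡ 4^2 = 16 ≡ 16 (mod 341)
8^16 ≡ 16^2 = 256 ≡ 256 (mod 341)
8^32 ≡ 256^2 = 65536 ≡ 64 (mod 341)
8^64 ≡ 64^2 = 4096 ≡ 4 (mod 341)
85 = 64 + 16 + 4 + 1 in binary powers of 2.
So 8^85 ≡ 4 · 256 · 4 · 8 ≡ 32 (mod 341).
Squaring chain: 32 → 1; never reaches −1, so base 8 is a Miller–Rabin witness that 341 is composite.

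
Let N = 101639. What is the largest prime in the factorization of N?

101639 = 37 · 2747
2747 = 41 · 67
67 is prime.
So 101639 = 37 · 41 · 67; the largest prime factor is 67.

67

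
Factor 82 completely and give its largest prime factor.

41

82 = 2 · 41
41 is prime.
So 82 = 2 · 41; the largest prime factor is 41.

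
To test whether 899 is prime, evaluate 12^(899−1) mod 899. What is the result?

231

12^1 ≡ 12 (mod 899)
12^2 ≡ 12^2 = 144 ≡ 144 (mod 899)
12^4 ≡ 144^2 = 20736 ≡ 59 (mod 899)
12^8 ≡ 59^2 = 3481 ≡ 784 (mod 899)
12^16 ≡ 784^2 = 614656 ≡ 639 (mod 899)
12^32 ≡ 639^2 = 408321 ≡ 175 (mod 899)
12^64 ≡ 175^2 = 30625 ≡ 59 (mod 899)
12^128 ≡ 59^2 = 3481 ≡ 784 (mod 899)
12^256 ≡ 784^2 = 614656 ≡ 639 (mod 899)
12^512 ≡ 639^2 = 408321 ≡ 175 (mod 899)
898 = 512 + 256 + 128 + 2 in binary powers of 2.
So 12^898 ≡ 175 · 639 · 784 · 144 ≡ 231 (mod 899).
Since 231 ≠ 1, base 12 is a Fermat witness: 899 is composite.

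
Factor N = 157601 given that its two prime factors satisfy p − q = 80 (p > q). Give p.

439

Since p = q + 80, we have 157601 = q(q + 80), so q² + 80q − 157601 = 0.
Discriminant: 80² + 4·157601 = 6400 + 630404 = 636804; √636804 = 798.
q = (−80 + 798)/2 = 359, and p = q + 80 = 439.
Check: 359 · 439 = 157601.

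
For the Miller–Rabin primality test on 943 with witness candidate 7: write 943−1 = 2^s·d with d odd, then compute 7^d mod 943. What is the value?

943 − 1 = 942 = 2^1 · 471, so d = 471.
7^1 ≡ 7 (mod 943)
7^2 ≡ 7^2 = 49 ≡ 49 (mod 943)
7^4 ≡ 49^2 = 2401 ≡ 515 (mod 943)
7^8 ≡ 515^2 = 265225 ≡ 242 (mod 943)
7^16 ≡ 242^2 = 58564 ≡ 98 (mod 943)
7^32 ≡ 98^2 = 9604 ≡ 174 (mod 943)
7^64 ≡ 174^2 = 30276 ≡ 100 (mod 943)
7^128 ≡ 100^2 = 10000 ≡ 570 (mod 943)
7^256 ≡ 570^2 = 324900 ≡ 508 (mod 943)
471 = 256 + 128 + 64 + 16 + 4 + 2 + 1 in binary powers of 2.
So 7^471 ≡ 508 · 570 · 100 · 98 · 515 · 49 · 7 ≡ 429 (mod 943).
Squaring chain: 429; never reaches −1, so base 7 is a Miller–Rabin witness that 943 is composite.

429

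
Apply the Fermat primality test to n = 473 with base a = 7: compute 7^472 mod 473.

423

7^1 ≡ 7 (mod 473)
7^2 ≡ 7^2 = 49 ≡ 49 (mod 473)
7^4 ≡ 49^2 = 2401 ≡ 36 (mod 473)
7^8 ≡ 36^2 = 1296 ≡ 350 (mod 473)
7^16 ≡ 350^2 = 122500 ≡ 466 (mod 473)
7^32 ≡ 466^2 = 217156 ≡ 49 (mod 473)
7^64 ≡ 49^2 = 2401 ≡ 36 (mod 473)
7^128 ≡ 36^2 = 1296 ≡ 350 (mod 473)
7^256 ≡ 350^2 = 122500 ≡ 466 (mod 473)
472 = 256 + 128 + 64 + 16 + 8 in binary powers of 2.
So 7^472 ≡ 466 · 350 · 36 · 466 · 350 ≡ 423 (mod 473).
Since 423 ≠ 1, base 7 is a Fermat witness: 473 is composite.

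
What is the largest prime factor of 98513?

98513 = 29 · 3397
3397 = 43 · 79
79 is prime.
So 98513 = 29 · 43 · 79; the largest prime factor is 79.

79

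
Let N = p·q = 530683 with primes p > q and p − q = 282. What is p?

Since p = q + 282, we have 530683 = q(q + 282), so q² + 282q − 530683 = 0.
Discriminant: 282² + 4·530683 = 79524 + 2122732 = 2202256; √2202256 = 1484.
q = (−282 + 1484)/2 = 601, and p = q + 282 = 883.
Check: 601 · 883 = 530683.

883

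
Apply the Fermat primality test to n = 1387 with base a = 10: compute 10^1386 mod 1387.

10^1 ≡ 10 (mod 1387)
10^2 ≡ 10^2 = 100 ≡ 100 (mod 1387)
10^4 ≡ 100^2 = 10000 ≡ 291 (mod 1387)
10^8 ≡ 291^2 = 84681 ≡ 74 (mod 1387)
10^16 ≡ 74^2 = 5476 ≡ 1315 (mod 1387)
10^32 ≡ 1315^2 = 1729225 ≡ 1023 (mod 1387)
10^64 ≡ 1023^2 = 1046529 ≡ 731 (mod 1387)
10^128 ≡ 731^2 = 534361 ≡ 366 (mod 1387)
10^256 ≡ 366^2 = 133956 ≡ 804 (mod 1387)
10^512 ≡ 804^2 = 646416 ≡ 74 (mod 1387)
10^1024 ≡ 74^2 = 5476 ≡ 1315 (mod 1387)
1386 = 1024 + 256 + 64 + 32 + 8 + 2 in binary powers of 2.
So 10^1386 ≡ 1315 · 804 · 731 · 1023 · 74 · 100 ≡ 1122 (mod 1387).
Since 1122 ≠ 1, base 10 is a Fermat witness: 1387 is composite.

1122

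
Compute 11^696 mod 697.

543

11^1 ≡ 11 (mod 697)
11^2 ≡ 11^2 = 121 ≡ 121 (mod 697)
11^4 ≡ 121^2 = 14641 ≡ 4 (mod 697)
11^8 ≡ 4^2 = 16 ≡ 16 (mod 697)
11^16 ≡ 16^2 = 256 ≡ 256 (mod 697)
11^32 ≡ 256^2 = 65536 ≡ 18 (mod 697)
11^64 ≡ 18^2 = 324 ≡ 324 (mod 697)
11^128 ≡ 324^2 = 104976 ≡ 426 (mod 697)
11^256 ≡ 426^2 = 181476 ≡ 256 (mod 697)
11^512 ≡ 256^2 = 65536 ≡ 18 (mod 697)
696 = 512 + 128 + 32 + 16 + 8 in binary powers of 2.
So 11^696 ≡ 18 · 426 · 18 · 256 · 16 ≡ 543 (mod 697).
Since 543 ≠ 1, base 11 is a Fermat witness: 697 is composite.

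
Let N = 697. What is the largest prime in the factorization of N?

697 = 17 · 41
41 is prime.
So 697 = 17 · 41; the largest prime factor is 41.

41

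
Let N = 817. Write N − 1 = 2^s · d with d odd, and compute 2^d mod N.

817 − 1 = 816 = 2^4 · 51, so d = 51.
2^1 ≡ 2 (mod 817)
2^2 ≡ 2^2 = 4 ≡ 4 (mod 817)
2^4 ≡ 4^2 = 16 ≡ 16 (mod 817)
2^8 ≡ 16^2 = 256 ≡ 256 (mod 817)
2^16 ≡ 256^2 = 65536 ≡ 176 (mod 817)
2^32 ≡ 176^2 = 30976 ≡ 747 (mod 817)
51 = 32 + 16 + 2 + 1 in binary powers of 2.
So 2^51 ≡ 747 · 176 · 4 · 2 ≡ 297 (mod 817).
Squaring chain: 297 → 790 → 729 → 391; never reaches −1, so base 2 is a Miller–Rabin witness that 817 is composite.

297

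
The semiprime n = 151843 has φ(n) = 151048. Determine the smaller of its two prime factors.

φ(n) = (p−1)(q−1) = n − (p+q) + 1, so p + q = 151843 − 151048 + 1 = 796.
p and q are the roots of t² − 796t + 151843 = 0.
Discriminant: 796² − 4·151843 = 633616 − 607372 = 26244; √26244 = 162.
q = (796 − 162)/2 = 317, p = (796 + 162)/2 = 479.
Check: 317 · 479 = 151843.

317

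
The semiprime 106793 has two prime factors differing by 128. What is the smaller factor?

269

Since p = q + 128, we have 106793 = q(q + 128), so q² + 128q − 106793 = 0.
Discriminant: 128² + 4·106793 = 16384 + 427172 = 443556; √443556 = 666.
q = (−128 + 666)/2 = 269, and p = q + 128 = 397.
Check: 269 · 397 = 106793.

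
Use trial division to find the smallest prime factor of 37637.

37637 is odd.
Digit sum 26, not divisible by 3.
Ends in 7: not divisible by 5.
7: 37637 = 7·5376 + 5
11: 37637 = 11·3421 + 6
13: 37637 = 13·2895 + 2
17: 37637 = 17·2213 + 16
19: 37637 = 19·1980 + 17
23: 37637 = 23·1636 + 9
29: 37637 = 29·1297 + 24
31: 37637 = 31·1214 + 3
37: 37637 = 37·1017 + 8
41: 37637 = 41·917 + 40
43: 37637 = 43·875 + 12
47: 37637 = 47·800 + 37
53: 37637 = 53·710 + 7
59: 37637 = 59·637 + 54
61: 37637 = 61·617

61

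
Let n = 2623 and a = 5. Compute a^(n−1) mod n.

5^1 ≡ 5 (mod 2623)
5^2 ≡ 5^2 = 25 ≡ 25 (mod 2623)
5^4 ≡ 25^2 = 625 ≡ 625 (mod 2623)
5^8 ≡ 625^2 = 390625 ≡ 2421 (mod 2623)
5^16 ≡ 2421^2 = 5861241 ≡ 1459 (mod 2623)
5^32 ≡ 1459^2 = 2128681 ≡ 1428 (mod 2623)
5^64 ≡ 1428^2 = 2039184 ≡ 1113 (mod 2623)
5^128 ≡ 1113^2 = 1238769 ≡ 713 (mod 2623)
5^256 ≡ 713^2 = 508369 ≡ 2130 (mod 2623)
5^512 ≡ 2130^2 = 4536900 ≡ 1733 (mod 2623)
5^1024 ≡ 1733^2 = 3003289 ≡ 2577 (mod 2623)
5^2048 ≡ 2577^2 = 6640929 ≡ 2116 (mod 2623)
2622 = 2048 + 512 + 32 + 16 + 8 + 4 + 2 in binary powers of 2.
So 5^2622 ≡ 2116 · 1733 · 1428 · 1459 · 2421 · 625 · 25 ≡ 1301 (mod 2623).
Since 1301 ≠ 1, base 5 is a Fermat witness: 2623 is composite.

1301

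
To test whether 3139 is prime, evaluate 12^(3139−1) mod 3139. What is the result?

12^1 ≡ 12 (mod 3139)
12^2 ≡ 12^2 = 144 ≡ 144 (mod 3139)
12^4 ≡ 144^2 = 20736 ≡ 1902 (mod 3139)
12^8 ≡ 1902^2 = 3617604 ≡ 1476 (mod 3139)
12^16 ≡ 1476^2 = 2178576 ≡ 110 (mod 3139)
12^32 ≡ 110^2 = 12100 ≡ 2683 (mod 3139)
12^64 ≡ 2683^2 = 7198489 ≡ 762 (mod 3139)
12^128 ≡ 762^2 = 580644 ≡ 3068 (mod 3139)
12^256 ≡ 3068^2 = 9412624 ≡ 1902 (mod 3139)
12^512 ≡ 1902^2 = 3617604 ≡ 1476 (mod 3139)
12^1024 ≡ 1476^2 = 2178576 ≡ 110 (mod 3139)
12^2048 ≡ 110^2 = 12100 ≡ 2683 (mod 3139)
3138 = 2048 + 1024 + 64 + 2 in binary powers of 2.
So 12^3138 ≡ 2683 · 110 · 762 · 144 ≡ 649 (mod 3139).
Since 649 ≠ 1, base 12 is a Fermat witness: 3139 is composite.

649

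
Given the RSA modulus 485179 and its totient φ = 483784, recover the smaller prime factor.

φ(n) = (p−1)(q−1) = n − (p+q) + 1, so p + q = 485179 − 483784 + 1 = 1396.
p and q are the roots of t² − 1396t + 485179 = 0.
Discriminant: 1396² − 4·485179 = 1948816 − 1940716 = 8100; √8100 = 90.
q = (1396 − 90)/2 = 653, p = (1396 + 90)/2 = 743.
Check: 653 · 743 = 485179.

653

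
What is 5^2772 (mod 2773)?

5^1 ≡ 5 (mod 2773)
5^2 ≡ 5^2 = 25 ≡ 25 (mod 2773)
5^4 ≡ 25^2 = 625 ≡ 625 (mod 2773)
5^8 ≡ 625^2 = 390625 ≡ 2405 (mod 2773)
5^16 ≡ 2405^2 = 5784025 ≡ 2320 (mod 2773)
5^32 ≡ 2320^2 = 5382400 ≡ 7 (mod 2773)
5^64 ≡ 7^2 = 49 ≡ 49 (mod 2773)
5^128 ≡ 49^2 = 2401 ≡ 2401 (mod 2773)
5^256 ≡ 2401^2 = 5764801 ≡ 2507 (mod 2773)
5^512 ≡ 2507^2 = 6285049 ≡ 1431 (mod 2773)
5^1024 ≡ 1431^2 = 2047761 ≡ 1287 (mod 2773)
5^2048 ≡ 1287^2 = 1656369 ≡ 888 (mod 2773)
2772 = 2048 + 512 + 128 + 64 + 16 + 4 in binary powers of 2.
So 5^2772 ≡ 888 · 1431 · 2401 · 49 · 2320 · 625 ≡ 1334 (mod 2773).
Since 1334 ≠ 1, base 5 is a Fermat witness: 2773 is composite.

1334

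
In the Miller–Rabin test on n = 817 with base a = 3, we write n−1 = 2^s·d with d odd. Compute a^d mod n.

817 − 1 = 816 = 2^4 · 51, so d = 51.
3^1 ≡ 3 (mod 817)
3^2 ≡ 3^2 = 9 ≡ 9 (mod 817)
3^4 ≡ 9^2 = 81 ≡ 81 (mod 817)
3^8 ≡ 81^2 = 6561 ≡ 25 (mod 817)
3^16 ≡ 25^2 = 625 ≡ 625 (mod 817)
3^32 ≡ 625^2 = 390625 ≡ 99 (mod 817)
51 = 32 + 16 + 2 + 1 in binary powers of 2.
So 3^51 ≡ 99 · 625 · 9 · 3 ≡ 677 (mod 817).
Squaring chain: 677 → 809 → 64 → 11; never reaches −1, so base 3 is a Miller–Rabin witness that 817 is composite.

677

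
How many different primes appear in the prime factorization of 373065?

373065 = 3 · 124355
124355 = 5 · 24871
24871 = 7 · 3553
3553 = 11 · 323
323 = 17 · 19
373065 = 3 · 5 · 7 · 11 · 17 · 19, which has 6 distinct prime factors.

6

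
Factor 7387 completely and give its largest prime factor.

89

7387 = 83 · 89
89 is prime.
So 7387 = 83 · 89; the largest prime factor is 89.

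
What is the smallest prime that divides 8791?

59

8791 is odd.
Digit sum 25, not divisible by 3.
Ends in 1: not divisible by 5.
7: 8791 = 7·1255 + 6
11: 8791 = 11·799 + 2
13: 8791 = 13·676 + 3
17: 8791 = 17·517 + 2
19: 8791 = 19·462 + 13
23: 8791 = 23·382 + 5
29: 8791 = 29·303 + 4
31: 8791 = 31·283 + 18
37: 8791 = 37·237 + 22
41: 8791 = 41·214 + 17
43: 8791 = 43·204 + 19
47: 8791 = 47·187 + 2
53: 8791 = 53·165 + 46
59: 8791 = 59·149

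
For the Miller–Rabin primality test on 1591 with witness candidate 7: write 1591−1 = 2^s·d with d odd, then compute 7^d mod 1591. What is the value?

343

1591 − 1 = 1590 = 2^1 · 795, so d = 795.
7^1 ≡ 7 (mod 1591)
7^2 ≡ 7^2 = 49 ≡ 49 (mod 1591)
7^4 ≡ 49^2 = 2401 ≡ 810 (mod 1591)
7^8 ≡ 810^2 = 656100 ≡ 608 (mod 1591)
7^16 ≡ 608^2 = 369664 ≡ 552 (mod 1591)
7^32 ≡ 552^2 = 304704 ≡ 823 (mod 1591)
7^64 ≡ 823^2 = 677329 ≡ 1154 (mod 1591)
7^128 ≡ 1154^2 = 1331716 ≡ 49 (mod 1591)
7^256 ≡ 49^2 = 2401 ≡ 810 (mod 1591)
7^512 ≡ 810^2 = 656100 ≡ 608 (mod 1591)
795 = 512 + 256 + 16 + 8 + 2 + 1 in binary powers of 2.
So 7^795 ≡ 608 · 810 · 552 · 608 · 49 · 7 ≡ 343 (mod 1591).
Squaring chain: 343; never reaches −1, so base 7 is a Miller–Rabin witness that 1591 is composite.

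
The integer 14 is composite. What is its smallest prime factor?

2

14 is even: 2 divides it.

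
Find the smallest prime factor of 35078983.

35078983 is odd.
Digit sum 43, not divisible by 3.
Ends in 3: not divisible by 5.
7: 35078983 = 7·5011283 + 2
11: 35078983 = 11·3188998 + 5
13: 35078983 = 13·2698383 + 4
17: 35078983 = 17·2063469 + 10
19: 35078983 = 19·1846262 + 5
23: 35078983 = 23·1525173 + 4
29: 35078983 = 29·1209620 + 3
31: 35078983 = 31·1131580 + 3
37: 35078983 = 37·948080 + 23
41: 35078983 = 41·855584 + 39
43: 35078983 = 43·815790 + 13
47: 35078983 = 47·746361 + 16
53: 35078983 = 53·661867 + 32
59: 35078983 = 59·594559 + 2
61: 35078983 = 61·575065 + 18
67: 35078983 = 67·523566 + 61
71: 35078983 = 71·494070 + 13
73: 35078983 = 73·480534 + 1
79: 35078983 = 79·444037 + 60
83: 35078983 = 83·422638 + 29
89: 35078983 = 89·394145 + 78
97: 35078983 = 97·361639

97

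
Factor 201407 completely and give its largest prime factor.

201407 = 31 · 6497
6497 = 73 · 89
89 is prime.
So 201407 = 31 · 73 · 89; the largest prime factor is 89.

89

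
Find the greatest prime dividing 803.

803 = 11 · 73
73 is prime.
So 803 = 11 · 73; the largest prime factor is 73.

73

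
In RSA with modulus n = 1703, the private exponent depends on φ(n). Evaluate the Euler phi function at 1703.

Factor: 1703 = 13 · 131.
φ(1703) = (13−1) · (131−1) = 12 · 130 = 1560.

1560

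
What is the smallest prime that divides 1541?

1541 is odd.
Digit sum 11, not divisible by 3.
Ends in 1: not divisible by 5.
7: 1541 = 7·220 + 1
11: 1541 = 11·140 + 1
13: 1541 = 13·118 + 7
17: 1541 = 17·90 + 11
19: 1541 = 19·81 + 2
23: 1541 = 23·67

23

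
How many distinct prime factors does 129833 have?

3

129833 = 11^2 · 1073
1073 = 29 · 37
129833 = 11^2 · 29 · 37, which has 3 distinct prime factors.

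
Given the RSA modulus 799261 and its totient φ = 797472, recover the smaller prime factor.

853

φ(n) = (p−1)(q−1) = n − (p+q) + 1, so p + q = 799261 − 797472 + 1 = 1790.
p and q are the roots of t² − 1790t + 799261 = 0.
Discriminant: 1790² − 4·799261 = 3204100 − 3197044 = 7056; √7056 = 84.
q = (1790 − 84)/2 = 853, p = (1790 + 84)/2 = 937.
Check: 853 · 937 = 799261.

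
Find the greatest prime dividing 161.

161 = 7 · 23
23 is prime.
So 161 = 7 · 23; the largest prime factor is 23.

23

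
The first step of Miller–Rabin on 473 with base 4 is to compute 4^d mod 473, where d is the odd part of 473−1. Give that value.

322

473 − 1 = 472 = 2^3 · 59, so d = 59.
4^1 ≡ 4 (mod 473)
4^2 ≡ 4^2 = 16 ≡ 16 (mod 473)
4^4 ≡ 16^2 = 256 ≡ 256 (mod 473)
4^8 ≡ 256^2 = 65536 ≡ 262 (mod 473)
4^16 ≡ 262^2 = 68644 ≡ 59 (mod 473)
4^32 ≡ 59^2 = 3481 ≡ 170 (mod 473)
59 = 32 + 16 + 8 + 2 + 1 in binary powers of 2.
So 4^59 ≡ 170 · 59 · 262 · 16 · 4 ≡ 322 (mod 473).
Squaring chain: 322 → 97 → 422; never reaches −1, so base 4 is a Miller–Rabin witness that 473 is composite.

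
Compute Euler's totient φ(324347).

309672

Factor: 324347 = 47 · 67 · 103.
φ(324347) = (47−1) · (67−1) · (103−1) = 46 · 66 · 102 = 309672.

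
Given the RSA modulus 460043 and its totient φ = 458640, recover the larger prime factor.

φ(n) = (p−1)(q−1) = n − (p+q) + 1, so p + q = 460043 − 458640 + 1 = 1404.
p and q are the roots of t² − 1404t + 460043 = 0.
Discriminant: 1404² − 4·460043 = 1971216 − 1840172 = 131044; √131044 = 362.
q = (1404 − 362)/2 = 521, p = (1404 + 362)/2 = 883.
Check: 521 · 883 = 460043.

883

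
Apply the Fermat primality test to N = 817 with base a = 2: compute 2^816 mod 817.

2^1 ≡ 2 (mod 817)
2^2 ≡ 2^2 = 4 ≡ 4 (mod 817)
2^4 ≡ 4^2 = 16 ≡ 16 (mod 817)
2^8 ≡ 16^2 = 256 ≡ 256 (mod 817)
2^16 ≡ 256^2 = 65536 ≡ 176 (mod 817)
2^32 ≡ 176^2 = 30976 ≡ 747 (mod 817)
2^64 ≡ 747^2 = 558009 ≡ 815 (mod 817)
2^128 ≡ 815^2 = 664225 ≡ 4 (mod 817)
2^256 ≡ 4^2 = 16 ≡ 16 (mod 817)
2^512 ≡ 16^2 = 256 ≡ 256 (mod 817)
816 = 512 + 256 + 32 + 16 in binary powers of 2.
So 2^816 ≡ 256 · 16 · 747 · 176 ≡ 102 (mod 817).
Since 102 ≠ 1, base 2 is a Fermat witness: 817 is composite.

102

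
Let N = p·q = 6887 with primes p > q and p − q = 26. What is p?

97

Since p = q + 26, we have 6887 = q(q + 26), so q² + 26q − 6887 = 0.
Discriminant: 26² + 4·6887 = 676 + 27548 = 28224; √28224 = 168.
q = (−26 + 168)/2 = 71, and p = q + 26 = 97.
Check: 71 · 97 = 6887.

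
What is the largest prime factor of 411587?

411587 = 11 · 37417
37417 = 17 · 2201
2201 = 31 · 71
71 is prime.
So 411587 = 11 · 17 · 31 · 71; the largest prime factor is 71.

71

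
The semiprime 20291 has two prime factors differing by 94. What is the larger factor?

Since p = q + 94, we have 20291 = q(q + 94), so q² + 94q − 20291 = 0.
Discriminant: 94² + 4·20291 = 8836 + 81164 = 90000; √90000 = 300.
q = (−94 + 300)/2 = 103, and p = q + 94 = 197.
Check: 103 · 197 = 20291.

197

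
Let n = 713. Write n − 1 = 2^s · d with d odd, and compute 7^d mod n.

713 − 1 = 712 = 2^3 · 89, so d = 89.
7^1 ≡ 7 (mod 713)
7^2 ≡ 7^2 = 49 ≡ 49 (mod 713)
7^4 ≡ 49^2 = 2401 ≡ 262 (mod 713)
7^8 ≡ 262^2 = 68644 ≡ 196 (mod 713)
7^16 ≡ 196^2 = 38416 ≡ 627 (mod 713)
7^32 ≡ 627^2 = 393129 ≡ 266 (mod 713)
7^64 ≡ 266^2 = 70756 ≡ 169 (mod 713)
89 = 64 + 16 + 8 + 1 in binary powers of 2.
So 7^89 ≡ 169 · 627 · 196 · 7 ≡ 536 (mod 713).
Squaring chain: 536 → 670 → 423; never reaches −1, so base 7 is a Miller–Rabin witness that 713 is composite.

536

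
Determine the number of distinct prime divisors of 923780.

6

923780 = 2^2 · 230945
230945 = 5 · 46189
46189 = 11 · 4199
4199 = 13 · 323
323 = 17 · 19
923780 = 2^2 · 5 · 11 · 13 · 17 · 19, which has 6 distinct prime factors.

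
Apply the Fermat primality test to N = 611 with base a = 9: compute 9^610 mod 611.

9^1 ≡ 9 (mod 611)
9^2 ≡ 9^2 = 81 ≡ 81 (mod 611)
9^4 ≡ 81^2 = 6561 ≡ 451 (mod 611)
9^8 ≡ 451^2 = 203401 ≡ 549 (mod 611)
9^16 ≡ 549^2 = 301401 ≡ 178 (mod 611)
9^32 ≡ 178^2 = 31684 ≡ 523 (mod 611)
9^64 ≡ 523^2 = 273529 ≡ 412 (mod 611)
9^128 ≡ 412^2 = 169744 ≡ 497 (mod 611)
9^256 ≡ 497^2 = 247009 ≡ 165 (mod 611)
9^512 ≡ 165^2 = 27225 ≡ 341 (mod 611)
610 = 512 + 64 + 32 + 2 in binary powers of 2.
So 9^610 ≡ 341 · 412 · 523 · 81 ≡ 191 (mod 611).
Since 191 ≠ 1, base 9 is a Fermat witness: 611 is composite.

191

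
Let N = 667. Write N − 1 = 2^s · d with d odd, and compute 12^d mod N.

302

667 − 1 = 666 = 2^1 · 333, so d = 333.
12^1 ≡ 12 (mod 667)
12^2 ≡ 12^2 = 144 ≡ 144 (mod 667)
12^4 ≡ 144^2 = 20736 ≡ 59 (mod 667)
12^8 ≡ 59^2 = 3481 ≡ 146 (mod 667)
12^16 ≡ 146^2 = 21316 ≡ 639 (mod 667)
12^32 ≡ 639^2 = 408321 ≡ 117 (mod 667)
12^64 ≡ 117^2 = 13689 ≡ 349 (mod 667)
12^128 ≡ 349^2 = 121801 ≡ 407 (mod 667)
12^256 ≡ 407^2 = 165649 ≡ 233 (mod 667)
333 = 256 + 64 + 8 + 4 + 1 in binary powers of 2.
So 12^333 ≡ 233 · 349 · 146 · 59 · 12 ≡ 302 (mod 667).
Squaring chain: 302; never reaches −1, so base 12 is a Miller–Rabin witness that 667 is composite.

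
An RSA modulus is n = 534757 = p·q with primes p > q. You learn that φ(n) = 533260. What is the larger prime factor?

φ(n) = (p−1)(q−1) = n − (p+q) + 1, so p + q = 534757 − 533260 + 1 = 1498.
p and q are the roots of t² − 1498t + 534757 = 0.
Discriminant: 1498² − 4·534757 = 2244004 − 2139028 = 104976; √104976 = 324.
q = (1498 − 324)/2 = 587, p = (1498 + 324)/2 = 911.
Check: 587 · 911 = 534757.

911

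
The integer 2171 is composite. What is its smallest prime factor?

2171 is odd.
Digit sum 11, not divisible by 3.
Ends in 1: not divisible by 5.
7: 2171 = 7·310 + 1
11: 2171 = 11·197 + 4
13: 2171 = 13·167

13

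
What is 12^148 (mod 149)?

1

12^1 ≡ 12 (mod 149)
12^2 ≡ 12^2 = 144 ≡ 144 (mod 149)
12^4 ≡ 144^2 = 20736 ≡ 25 (mod 149)
12^8 ≡ 25^2 = 625 ≡ 29 (mod 149)
12^16 ≡ 29^2 = 841 ≡ 96 (mod 149)
12^32 ≡ 96^2 = 9216 ≡ 127 (mod 149)
12^64 ≡ 127^2 = 16129 ≡ 37 (mod 149)
12^128 ≡ 37^2 = 1369 ≡ 28 (mod 149)
148 = 128 + 16 + 4 in binary powers of 2.
So 12^148 ≡ 28 · 96 · 25 ≡ 1 (mod 149).
Since the result is 1, base 12 gives no evidence that 149 is composite.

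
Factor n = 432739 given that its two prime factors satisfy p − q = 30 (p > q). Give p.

673

Since p = q + 30, we have 432739 = q(q + 30), so q² + 30q − 432739 = 0.
Discriminant: 30² + 4·432739 = 900 + 1730956 = 1731856; √1731856 = 1316.
q = (−30 + 1316)/2 = 643, and p = q + 30 = 673.
Check: 643 · 673 = 432739.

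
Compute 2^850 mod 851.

2^1 ≡ 2 (mod 851)
2^2 ≡ 2^2 = 4 ≡ 4 (mod 851)
2^4 ≡ 4^2 = 16 ≡ 16 (mod 851)
2^8 ≡ 16^2 = 256 ≡ 256 (mod 851)
2^16 ≡ 256^2 = 65536 ≡ 9 (mod 851)
2^32 ≡ 9^2 = 81 ≡ 81 (mod 851)
2^64 ≡ 81^2 = 6561 ≡ 604 (mod 851)
2^128 ≡ 604^2 = 364816 ≡ 588 (mod 851)
2^256 ≡ 588^2 = 345744 ≡ 238 (mod 851)
2^512 ≡ 238^2 = 56644 ≡ 478 (mod 851)
850 = 512 + 256 + 64 + 16 + 2 in binary powers of 2.
So 2^850 ≡ 478 · 238 · 604 · 9 · 4 ≡ 169 (mod 851).
Since 169 ≠ 1, base 2 is a Fermat witness: 851 is composite.

169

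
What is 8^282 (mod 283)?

1

8^1 ≡ 8 (mod 283)
8^2 ≡ 8^2 = 64 ≡ 64 (mod 283)
8^4 ≡ 64^2 = 4096 ≡ 134 (mod 283)
8^8 ≡ 134^2 = 17956 ≡ 127 (mod 283)
8^16 ≡ 127^2 = 16129 ≡ 281 (mod 283)
8^32 ≡ 281^2 = 78961 ≡ 4 (mod 283)
8^64 ≡ 4^2 = 16 ≡ 16 (mod 283)
8^128 ≡ 16^2 = 256 ≡ 256 (mod 283)
8^256 ≡ 256^2 = 65536 ≡ 163 (mod 283)
282 = 256 + 16 + 8 + 2 in binary powers of 2.
So 8^282 ≡ 163 · 281 · 127 · 64 ≡ 1 (mod 283).
Since the result is 1, base 8 gives no evidence that 283 is composite.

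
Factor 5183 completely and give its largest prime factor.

5183 = 71 · 73
73 is prime.
So 5183 = 71 · 73; the largest prime factor is 73.

73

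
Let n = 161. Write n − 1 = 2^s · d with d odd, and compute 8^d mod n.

161 − 1 = 160 = 2^5 · 5, so d = 5.
8^1 ≡ 8 (mod 161)
8^2 ≡ 8^2 = 64 ≡ 64 (mod 161)
8^4 ≡ 64^2 = 4096 ≡ 71 (mod 161)
5 = 4 + 1 in binary powers of 2.
So 8^5 ≡ 71 · 8 ≡ 85 (mod 161).
Squaring chain: 85 → 141 → 78 → 127 → 29; never reaches −1, so base 8 is a Miller–Rabin witness that 161 is composite.

85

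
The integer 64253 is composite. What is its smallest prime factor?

64253 is odd.
Digit sum 20, not divisible by 3.
Ends in 3: not divisible by 5.
7: 64253 = 7·9179

7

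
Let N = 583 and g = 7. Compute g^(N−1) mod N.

7^1 ≡ 7 (mod 583)
7^2 ≡ 7^2 = 49 ≡ 49 (mod 583)
7^4 ≡ 49^2 = 2401 ≡ 69 (mod 583)
7^8 ≡ 69^2 = 4761 ≡ 97 (mod 583)
7^16 ≡ 97^2 = 9409 ≡ 81 (mod 583)
7^32 ≡ 81^2 = 6561 ≡ 148 (mod 583)
7^64 ≡ 148^2 = 21904 ≡ 333 (mod 583)
7^128 ≡ 333^2 = 110889 ≡ 119 (mod 583)
7^256 ≡ 119^2 = 14161 ≡ 169 (mod 583)
7^512 ≡ 169^2 = 28561 ≡ 577 (mod 583)
582 = 512 + 64 + 4 + 2 in binary powers of 2.
So 7^582 ≡ 577 · 333 · 69 · 49 ≡ 566 (mod 583).
Since 566 ≠ 1, base 7 is a Fermat witness: 583 is composite.

566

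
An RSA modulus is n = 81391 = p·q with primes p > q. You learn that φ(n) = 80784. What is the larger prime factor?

409

φ(n) = (p−1)(q−1) = n − (p+q) + 1, so p + q = 81391 − 80784 + 1 = 608.
p and q are the roots of t² − 608t + 81391 = 0.
Discriminant: 608² − 4·81391 = 369664 − 325564 = 44100; √44100 = 210.
q = (608 − 210)/2 = 199, p = (608 + 210)/2 = 409.
Check: 199 · 409 = 81391.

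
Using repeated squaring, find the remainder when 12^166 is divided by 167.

12^1 ≡ 12 (mod 167)
12^2 ≡ 12^2 = 144 ≡ 144 (mod 167)
12^4 ≡ 144^2 = 20736 ≡ 28 (mod 167)
12^8 ≡ 28^2 = 784 ≡ 116 (mod 167)
12^16 ≡ 116^2 = 13456 ≡ 96 (mod 167)
12^32 ≡ 96^2 = 9216 ≡ 31 (mod 167)
12^64 ≡ 31^2 = 961 ≡ 126 (mod 167)
12^128 ≡ 126^2 = 15876 ≡ 11 (mod 167)
166 = 128 + 32 + 4 + 2 in binary powers of 2.
So 12^166 ≡ 11 · 31 · 28 · 144 ≡ 1 (mod 167).
Since the result is 1, base 12 gives no evidence that 167 is composite.

1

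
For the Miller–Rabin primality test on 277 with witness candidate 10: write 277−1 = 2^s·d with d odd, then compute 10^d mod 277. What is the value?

1

277 − 1 = 276 = 2^2 · 69, so d = 69.
10^1 ≡ 10 (mod 277)
10^2 ≡ 10^2 = 100 ≡ 100 (mod 277)
10^4 ≡ 100^2 = 10000 ≡ 28 (mod 277)
10^8 ≡ 28^2 = 784 ≡ 230 (mod 277)
10^16 ≡ 230^2 = 52900 ≡ 270 (mod 277)
10^32 ≡ 270^2 = 72900 ≡ 49 (mod 277)
10^64 ≡ 49^2 = 2401 ≡ 185 (mod 277)
69 = 64 + 4 + 1 in binary powers of 2.
So 10^69 ≡ 185 · 28 · 10 ≡ 1 (mod 277).
Since 10^d ≡ 1 (mod 277), base 10 does not prove 277 composite.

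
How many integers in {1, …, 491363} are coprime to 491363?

471744

Factor: 491363 = 53 · 73 · 127.
φ(491363) = (53−1) · (73−1) · (127−1) = 52 · 72 · 126 = 471744.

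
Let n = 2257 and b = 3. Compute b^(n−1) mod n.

729

3^1 ≡ 3 (mod 2257)
3^2 ≡ 3^2 = 9 ≡ 9 (mod 2257)
3^4 ≡ 9^2 = 81 ≡ 81 (mod 2257)
3^8 ≡ 81^2 = 6561 ≡ 2047 (mod 2257)
3^16 ≡ 2047^2 = 4190209 ≡ 1217 (mod 2257)
3^32 ≡ 1217^2 = 1481089 ≡ 497 (mod 2257)
3^64 ≡ 497^2 = 247009 ≡ 996 (mod 2257)
3^128 ≡ 996^2 = 992016 ≡ 1193 (mod 2257)
3^256 ≡ 1193^2 = 1423249 ≡ 1339 (mod 2257)
3^512 ≡ 1339^2 = 1792921 ≡ 863 (mod 2257)
3^1024 ≡ 863^2 = 744769 ≡ 2216 (mod 2257)
3^2048 ≡ 2216^2 = 4910656 ≡ 1681 (mod 2257)
2256 = 2048 + 128 + 64 + 16 in binary powers of 2.
So 3^2256 ≡ 1681 · 1193 · 996 · 1217 ≡ 729 (mod 2257).
Since 729 ≠ 1, base 3 is a Fermat witness: 2257 is composite.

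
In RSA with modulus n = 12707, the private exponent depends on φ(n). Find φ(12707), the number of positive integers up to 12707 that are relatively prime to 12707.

12480

Factor: 12707 = 97 · 131.
φ(12707) = (97−1) · (131−1) = 96 · 130 = 12480.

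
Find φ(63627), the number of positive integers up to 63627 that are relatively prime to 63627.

41832

Factor: 63627 = 3 · 127 · 167.
φ(63627) = (3−1) · (127−1) · (167−1) = 2 · 126 · 166 = 41832.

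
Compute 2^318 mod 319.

2^1 ≡ 2 (mod 319)
2^2 ≡ 2^2 = 4 ≡ 4 (mod 319)
2^4 ≡ 4^2 = 16 ≡ 16 (mod 319)
2^8 ≡ 16^2 = 256 ≡ 256 (mod 319)
2^16 ≡ 256^2 = 65536 ≡ 141 (mod 319)
2^32 ≡ 141^2 = 19881 ≡ 103 (mod 319)
2^64 ≡ 103^2 = 10609 ≡ 82 (mod 319)
2^128 ≡ 82^2 = 6724 ≡ 25 (mod 319)
2^256 ≡ 25^2 = 625 ≡ 306 (mod 319)
318 = 256 + 32 + 16 + 8 + 4 + 2 in binary powers of 2.
So 2^318 ≡ 306 · 103 · 141 · 256 · 16 · 4 ≡ 212 (mod 319).
Since 212 ≠ 1, base 2 is a Fermat witness: 319 is composite.

212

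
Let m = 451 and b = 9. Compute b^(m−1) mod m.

122

9^1 ≡ 9 (mod 451)
9^2 ≡ 9^2 = 81 ≡ 81 (mod 451)
9^4 ≡ 81^2 = 6561 ≡ 247 (mod 451)
9^8 ≡ 247^2 = 61009 ≡ 124 (mod 451)
9^16 ≡ 124^2 = 15376 ≡ 42 (mod 451)
9^32 ≡ 42^2 = 1764 ≡ 411 (mod 451)
9^64 ≡ 411^2 = 168921 ≡ 247 (mod 451)
9^128 ≡ 247^2 = 61009 ≡ 124 (mod 451)
9^256 ≡ 124^2 = 15376 ≡ 42 (mod 451)
450 = 256 + 128 + 64 + 2 in binary powers of 2.
So 9^450 ≡ 42 · 124 · 247 · 81 ≡ 122 (mod 451).
Since 122 ≠ 1, base 9 is a Fermat witness: 451 is composite.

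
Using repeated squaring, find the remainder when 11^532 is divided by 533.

11^1 ≡ 11 (mod 533)
11^2 ≡ 11^2 = 121 ≡ 121 (mod 533)
11^4 ≡ 121^2 = 14641 ≡ 250 (mod 533)
11^8 ≡ 250^2 = 62500 ≡ 139 (mod 533)
11^16 ≡ 139^2 = 19321 ≡ 133 (mod 533)
11^32 ≡ 133^2 = 17689 ≡ 100 (mod 533)
11^64 ≡ 100^2 = 10000 ≡ 406 (mod 533)
11^128 ≡ 406^2 = 164836 ≡ 139 (mod 533)
11^256 ≡ 139^2 = 19321 ≡ 133 (mod 533)
11^512 ≡ 133^2 = 17689 ≡ 100 (mod 533)
532 = 512 + 16 + 4 in binary powers of 2.
So 11^532 ≡ 100 · 133 · 250 ≡ 146 (mod 533).
Since 146 ≠ 1, base 11 is a Fermat witness: 533 is composite.

146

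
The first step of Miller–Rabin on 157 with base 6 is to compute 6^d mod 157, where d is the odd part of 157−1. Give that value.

28

157 − 1 = 156 = 2^2 · 39, so d = 39.
6^1 ≡ 6 (mod 157)
6^2 ≡ 6^2 = 36 ≡ 36 (mod 157)
6^4 ≡ 36^2 = 1296 ≡ 40 (mod 157)
6^8 ≡ 40^2 = 1600 ≡ 30 (mod 157)
6^16 ≡ 30^2 = 900 ≡ 115 (mod 157)
6^32 ≡ 115^2 = 13225 ≡ 37 (mod 157)
39 = 32 + 4 + 2 + 1 in binary powers of 2.
So 6^39 ≡ 37 · 40 · 36 · 6 ≡ 28 (mod 157).
Squaring chain: 28 → 156; reaches −1, so base 6 does not prove 157 composite.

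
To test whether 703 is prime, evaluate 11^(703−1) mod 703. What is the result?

1

11^1 ≡ 11 (mod 703)
11^2 ≡ 11^2 = 121 ≡ 121 (mod 703)
11^4 ≡ 121^2 = 14641 ≡ 581 (mod 703)
11^8 ≡ 581^2 = 337561 ≡ 121 (mod 703)
11^16 ≡ 121^2 = 14641 ≡ 581 (mod 703)
11^32 ≡ 581^2 = 337561 ≡ 121 (mod 703)
11^64 ≡ 121^2 = 14641 ≡ 581 (mod 703)
11^128 ≡ 581^2 = 337561 ≡ 121 (mod 703)
11^256 ≡ 121^2 = 14641 ≡ 581 (mod 703)
11^512 ≡ 581^2 = 337561 ≡ 121 (mod 703)
702 = 512 + 128 + 32 + 16 + 8 + 4 + 2 in binary powers of 2.
So 11^702 ≡ 121 · 121 · 121 · 581 · 121 · 581 · 121 ≡ 1 (mod 703).
Since the result is 1, base 11 gives no evidence that 703 is composite.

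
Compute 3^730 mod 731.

195

3^1 ≡ 3 (mod 731)
3^2 ≡ 3^2 = 9 ≡ 9 (mod 731)
3^4 ≡ 9^2 = 81 ≡ 81 (mod 731)
3^8 ≡ 81^2 = 6561 ≡ 713 (mod 731)
3^16 ≡ 713^2 = 508369 ≡ 324 (mod 731)
3^32 ≡ 324^2 = 104976 ≡ 443 (mod 731)
3^64 ≡ 443^2 = 196249 ≡ 341 (mod 731)
3^128 ≡ 341^2 = 116281 ≡ 52 (mod 731)
3^256 ≡ 52^2 = 2704 ≡ 511 (mod 731)
3^512 ≡ 511^2 = 261121 ≡ 154 (mod 731)
730 = 512 + 128 + 64 + 16 + 8 + 2 in binary powers of 2.
So 3^730 ≡ 154 · 52 · 341 · 324 · 713 · 9 ≡ 195 (mod 731).
Since 195 ≠ 1, base 3 is a Fermat witness: 731 is composite.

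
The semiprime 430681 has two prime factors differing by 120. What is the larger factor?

719

Since p = q + 120, we have 430681 = q(q + 120), so q² + 120q − 430681 = 0.
Discriminant: 120² + 4·430681 = 14400 + 1722724 = 1737124; √1737124 = 1318.
q = (−120 + 1318)/2 = 599, and p = q + 120 = 719.
Check: 599 · 719 = 430681.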